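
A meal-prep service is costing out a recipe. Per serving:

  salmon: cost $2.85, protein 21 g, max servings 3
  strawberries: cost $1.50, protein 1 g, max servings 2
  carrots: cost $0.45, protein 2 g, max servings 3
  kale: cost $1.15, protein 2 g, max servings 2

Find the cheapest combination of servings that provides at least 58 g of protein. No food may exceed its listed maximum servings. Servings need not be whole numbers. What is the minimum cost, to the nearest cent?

$7.87

Cost per g of protein: salmon $0.1357, carrots $0.2250, kale $0.5750, strawberries $1.5000.
Take 2.762 servings of salmon: +58.0 g protein for $7.87 (total $7.87, still need 0.0 g).
Filling from the cheapest source first is optimal under one linear minimum: $7.87.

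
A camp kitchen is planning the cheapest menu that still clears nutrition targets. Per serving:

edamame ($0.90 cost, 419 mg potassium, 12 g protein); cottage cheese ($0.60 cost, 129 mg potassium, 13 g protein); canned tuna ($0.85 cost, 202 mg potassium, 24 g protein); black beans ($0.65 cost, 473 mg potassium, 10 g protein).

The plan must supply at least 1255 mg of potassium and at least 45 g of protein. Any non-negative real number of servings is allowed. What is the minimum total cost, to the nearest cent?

$2.26

With two linear requirements the optimum uses one or two foods; enumerate the corners.
edamame only: max(1255/419, 45/12) = 3.75 servings → $3.38.
cottage cheese only: max(1255/129, 45/13) = 9.729 servings → $5.84.
canned tuna only: max(1255/202, 45/24) = 6.213 servings → $5.28.
black beans only: max(1255/473, 45/10) = 4.5 servings → $2.92.
edamame + cottage cheese with both tight: 2.696 servings and 0.9733 servings → $3.01.
edamame + canned tuna with both tight: 2.756 servings and 0.4972 servings → $2.90.
edamame + black beans: the both-tight solution has a negative serving — not a feasible corner.
cottage cheese + canned tuna: the both-tight solution has a negative serving — not a feasible corner.
cottage cheese + black beans with both tight: 1.798 servings and 2.163 servings → $2.48.
canned tuna + black beans with both tight: 0.936 servings and 2.254 servings → $2.26.
The minimum over all feasible corners is $2.26.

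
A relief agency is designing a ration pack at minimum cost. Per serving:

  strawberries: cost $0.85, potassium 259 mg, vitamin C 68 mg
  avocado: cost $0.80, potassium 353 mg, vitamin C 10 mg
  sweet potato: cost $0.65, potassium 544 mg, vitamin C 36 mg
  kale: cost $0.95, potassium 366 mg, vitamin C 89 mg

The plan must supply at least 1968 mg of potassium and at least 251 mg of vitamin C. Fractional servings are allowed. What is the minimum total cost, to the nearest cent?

$3.31

strawberries only: max(1968/259, 251/68) = 7.598 servings → $6.46.
avocado only: max(1968/353, 251/10) = 25.1 servings → $20.08.
sweet potato only: max(1968/544, 251/36) = 6.972 servings → $4.53.
kale only: max(1968/366, 251/89) = 5.377 servings → $5.11.
strawberries + avocado with both tight: 3.219 servings and 3.214 servings → $5.31.
strawberries + sweet potato with both tight: 2.374 servings and 2.487 servings → $3.63.
strawberries + kale: intersection lies outside the first quadrant.
avocado + sweet potato: the both-tight solution has a negative serving — not a feasible corner.
avocado + kale with both tight: 3.001 servings and 2.483 servings → $4.76.
sweet potato + kale with both tight: 2.363 servings and 1.864 servings → $3.31.
The minimum over all feasible corners is $3.31.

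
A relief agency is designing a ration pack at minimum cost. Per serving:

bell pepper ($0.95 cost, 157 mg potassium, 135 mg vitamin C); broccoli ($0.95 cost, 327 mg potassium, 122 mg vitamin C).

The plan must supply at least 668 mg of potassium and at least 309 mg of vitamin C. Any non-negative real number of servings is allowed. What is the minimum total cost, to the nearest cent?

For a min-cost LP with two ≥-constraints, a basic feasible solution has at most two positive variables.
bell pepper only: max(668/157, 309/135) = 4.255 servings → $4.04.
broccoli only: max(668/327, 309/122) = 2.533 servings → $2.41.
bell pepper + broccoli with both tight: 0.7822 servings and 1.667 servings → $2.33.
So the least-cost plan costs $2.33.

$2.33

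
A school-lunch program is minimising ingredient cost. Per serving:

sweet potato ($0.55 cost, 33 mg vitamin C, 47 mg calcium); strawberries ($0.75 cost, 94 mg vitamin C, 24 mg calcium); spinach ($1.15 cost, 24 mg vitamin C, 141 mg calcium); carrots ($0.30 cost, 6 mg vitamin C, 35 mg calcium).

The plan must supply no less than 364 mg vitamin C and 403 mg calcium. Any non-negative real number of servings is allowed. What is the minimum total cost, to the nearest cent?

An LP optimum is at a vertex; with two nutrient constraints at most two foods are used. Check each candidate.
sweet potato only: max(364/33, 403/47) = 11.03 servings → $6.07.
strawberries only: max(364/94, 403/24) = 16.79 servings → $12.59.
spinach only: max(364/24, 403/141) = 15.17 servings → $17.44.
carrots only: max(364/6, 403/35) = 60.67 servings → $18.20.
sweet potato + strawberries with both tight: 8.038 servings and 1.05 servings → $5.21.
sweet potato + spinach: the both-tight solution has a negative serving — not a feasible corner.
sweet potato + carrots with both targets exact would need a negative amount; discard.
strawberries + spinach with both tight: 3.285 servings and 2.299 servings → $5.11.
strawberries + carrots with both tight: 3.281 servings and 9.264 servings → $5.24.
spinach + carrots: the both-tight solution has a negative serving — not a feasible corner.
Cheapest feasible corner: $5.11.

$5.11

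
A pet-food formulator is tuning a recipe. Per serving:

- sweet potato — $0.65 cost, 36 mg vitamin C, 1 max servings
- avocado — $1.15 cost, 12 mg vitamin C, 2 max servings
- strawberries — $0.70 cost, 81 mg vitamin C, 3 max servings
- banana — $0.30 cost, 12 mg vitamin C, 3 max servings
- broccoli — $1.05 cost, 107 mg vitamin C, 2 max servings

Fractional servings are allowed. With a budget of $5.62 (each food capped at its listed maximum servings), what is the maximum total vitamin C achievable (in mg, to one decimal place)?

523.8 mg

Vitamin C per dollar: strawberries 115.7, broccoli 101.9, sweet potato 55.38, banana 40, avocado 10.43.
Take 3 servings of strawberries: spends $2.10, +243.0 mg vitamin C (running total 243.0 mg).
Take 2 servings of broccoli: spends $2.10, +214.0 mg vitamin C (running total 457.0 mg).
Take 1 serving of sweet potato: spends $0.65, +36.0 mg vitamin C (running total 493.0 mg).
Take 2.567 servings of banana: spends $0.77, +30.8 mg vitamin C (running total 523.8 mg).
Filling greedily by vitamin C-per-dollar is optimal for one linear limit, giving 523.8 mg.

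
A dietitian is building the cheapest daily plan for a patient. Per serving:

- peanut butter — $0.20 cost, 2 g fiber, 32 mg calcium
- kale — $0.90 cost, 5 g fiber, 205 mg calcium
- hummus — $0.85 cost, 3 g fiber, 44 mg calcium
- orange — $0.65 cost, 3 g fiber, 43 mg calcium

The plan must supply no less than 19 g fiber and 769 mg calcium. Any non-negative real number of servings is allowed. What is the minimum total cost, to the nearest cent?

peanut butter only: max(19/2, 769/32) = 24.03 servings → $4.81.
kale only: max(19/5, 769/205) = 3.8 servings → $3.42.
hummus only: max(19/3, 769/44) = 17.48 servings → $14.86.
orange only: max(19/3, 769/43) = 17.88 servings → $11.62.
peanut butter + kale with both tight: 0.2 servings and 3.72 servings → $3.39.
peanut butter + hummus: intersection lies outside the first quadrant.
peanut butter + orange with both targets exact would need a negative amount; discard.
kale + hummus with both tight: 3.724 servings and 0.1266 servings → $3.46.
kale + orange with both tight: 3.725 servings and 0.125 servings → $3.43.
hummus + orange with both targets exact would need a negative amount; discard.
So the least-cost plan costs $3.39.

$3.39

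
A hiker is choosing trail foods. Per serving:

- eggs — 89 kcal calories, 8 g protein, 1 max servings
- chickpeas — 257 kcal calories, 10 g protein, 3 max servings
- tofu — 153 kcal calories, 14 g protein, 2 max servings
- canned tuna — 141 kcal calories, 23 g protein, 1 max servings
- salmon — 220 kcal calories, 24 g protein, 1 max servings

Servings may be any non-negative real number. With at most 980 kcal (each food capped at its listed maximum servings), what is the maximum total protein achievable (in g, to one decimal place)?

91.7 g

Protein per kcal: canned tuna 0.1631, salmon 0.1091, tofu 0.0915, eggs 0.08989, chickpeas 0.03891.
Take 1 serving of canned tuna: uses 141 kcal, +23.0 g protein (running total 23.0 g).
Take 1 serving of salmon: uses 220 kcal, +24.0 g protein (running total 47.0 g).
Take 2 servings of tofu: uses 306 kcal, +28.0 g protein (running total 75.0 g).
Take 1 serving of eggs: uses 89 kcal, +8.0 g protein (running total 83.0 g).
Take 0.8716 servings of chickpeas: uses 224 kcal, +8.7 g protein (running total 91.7 g).
Greedy by best ratio exhausts the calories allowance optimally: 91.7 g.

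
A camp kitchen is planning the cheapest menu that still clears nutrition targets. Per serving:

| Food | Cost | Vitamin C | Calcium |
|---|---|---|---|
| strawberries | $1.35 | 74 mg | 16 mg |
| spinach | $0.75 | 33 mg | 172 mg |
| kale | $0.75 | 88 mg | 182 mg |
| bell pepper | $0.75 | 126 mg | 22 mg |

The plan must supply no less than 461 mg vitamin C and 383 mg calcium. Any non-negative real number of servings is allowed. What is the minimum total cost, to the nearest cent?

$3.15

This is a tiny linear program; its minimum lies at a vertex of the feasible set. List the vertices and price them.
strawberries only: max(461/74, 383/16) = 23.94 servings → $32.32.
spinach only: max(461/33, 383/172) = 13.97 servings → $10.48.
kale only: max(461/88, 383/182) = 5.239 servings → $3.93.
bell pepper only: max(461/126, 383/22) = 17.41 servings → $13.06.
strawberries + spinach with both tight: 5.463 servings and 1.719 servings → $8.66.
strawberries + kale with both tight: 4.162 servings and 1.738 servings → $6.92.
strawberries + bell pepper: intersection lies outside the first quadrant.
spinach + kale: intersection lies outside the first quadrant.
spinach + bell pepper with both tight: 1.82 servings and 3.182 servings → $3.75.
kale + bell pepper with both tight: 1.815 servings and 2.391 servings → $3.15.
So the least-cost plan costs $3.15.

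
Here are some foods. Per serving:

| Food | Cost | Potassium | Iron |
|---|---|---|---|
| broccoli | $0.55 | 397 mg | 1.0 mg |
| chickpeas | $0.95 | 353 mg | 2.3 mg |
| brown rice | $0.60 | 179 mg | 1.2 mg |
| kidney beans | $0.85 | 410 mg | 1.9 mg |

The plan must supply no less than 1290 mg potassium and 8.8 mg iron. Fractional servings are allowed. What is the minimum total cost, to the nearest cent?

For a min-cost LP with two ≥-constraints, a basic feasible solution has at most two positive variables.
broccoli only: max(1290/397, 8.8/1.0) = 8.8 servings → $4.84.
chickpeas only: max(1290/353, 8.8/2.3) = 3.826 servings → $3.63.
brown rice only: max(1290/179, 8.8/1.2) = 7.333 servings → $4.40.
kidney beans only: max(1290/410, 8.8/1.9) = 4.632 servings → $3.94.
broccoli + chickpeas with both targets exact would need a negative amount; discard.
broccoli + brown rice: intersection lies outside the first quadrant.
broccoli + kidney beans: the both-tight solution has a negative serving — not a feasible corner.
chickpeas + brown rice with both targets exact would need a negative amount; discard.
chickpeas + kidney beans with both targets exact would need a negative amount; discard.
brown rice + kidney beans with both targets exact would need a negative amount; discard.
The minimum over all feasible corners is $3.63.

$3.63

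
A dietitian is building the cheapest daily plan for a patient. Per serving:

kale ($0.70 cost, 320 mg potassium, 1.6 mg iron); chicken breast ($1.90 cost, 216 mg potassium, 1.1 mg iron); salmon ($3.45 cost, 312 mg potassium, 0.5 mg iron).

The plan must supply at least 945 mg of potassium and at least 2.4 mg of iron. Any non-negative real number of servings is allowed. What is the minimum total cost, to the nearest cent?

$2.07

kale only: max(945/320, 2.4/1.6) = 2.953 servings → $2.07.
chicken breast only: max(945/216, 2.4/1.1) = 4.375 servings → $8.31.
salmon only: max(945/312, 2.4/0.5) = 4.8 servings → $16.56.
kale + chicken breast: the both-tight solution has a negative serving — not a feasible corner.
kale + salmon with both tight: 0.8146 servings and 2.193 servings → $8.14.
chicken breast + salmon with both tight: 1.175 servings and 2.216 servings → $9.88.
The minimum over all feasible corners is $2.07.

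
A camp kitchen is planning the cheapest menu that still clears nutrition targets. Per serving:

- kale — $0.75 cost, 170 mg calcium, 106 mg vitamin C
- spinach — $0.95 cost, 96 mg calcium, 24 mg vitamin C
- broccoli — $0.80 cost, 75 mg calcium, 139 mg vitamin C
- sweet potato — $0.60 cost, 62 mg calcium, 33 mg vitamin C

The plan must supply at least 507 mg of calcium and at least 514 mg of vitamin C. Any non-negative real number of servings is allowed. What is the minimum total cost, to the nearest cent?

kale only: max(507/170, 514/106) = 4.849 servings → $3.64.
spinach only: max(507/96, 514/24) = 21.42 servings → $20.35.
broccoli only: max(507/75, 514/139) = 6.76 servings → $5.41.
sweet potato only: max(507/62, 514/33) = 15.58 servings → $9.35.
kale + spinach with both targets exact would need a negative amount; discard.
kale + broccoli with both tight: 2.036 servings and 2.145 servings → $3.24.
kale + sweet potato: intersection lies outside the first quadrant.
spinach + broccoli with both tight: 2.765 servings and 3.22 servings → $5.20.
spinach + sweet potato with both targets exact would need a negative amount; discard.
broccoli + sweet potato with both tight: 2.464 servings and 5.197 servings → $5.09.
Cheapest feasible corner: $3.24.

$3.24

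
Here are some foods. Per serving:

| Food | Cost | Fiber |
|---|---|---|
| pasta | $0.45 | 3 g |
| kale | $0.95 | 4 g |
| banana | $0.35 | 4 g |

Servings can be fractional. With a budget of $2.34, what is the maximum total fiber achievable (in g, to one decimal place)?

26.7 g

Fiber per dollar: banana 11.43, pasta 6.667, kale 4.211.
With no serving limits, spend the whole cost allowance on banana: $2.34 / $0.35 × 4 g = 26.7 g.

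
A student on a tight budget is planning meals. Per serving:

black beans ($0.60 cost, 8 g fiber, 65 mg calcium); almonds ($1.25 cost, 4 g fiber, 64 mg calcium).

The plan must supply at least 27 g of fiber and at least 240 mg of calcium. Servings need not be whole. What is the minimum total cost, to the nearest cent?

$2.22

The cheapest plan sits at a corner of the feasible region — with two constraints it uses at most two foods.
black beans only: max(27/8, 240/65) = 3.692 servings → $2.22.
almonds only: max(27/4, 240/64) = 6.75 servings → $8.44.
black beans + almonds with both tight: 3.048 servings and 0.6548 servings → $2.65.
The minimum over all feasible corners is $2.22.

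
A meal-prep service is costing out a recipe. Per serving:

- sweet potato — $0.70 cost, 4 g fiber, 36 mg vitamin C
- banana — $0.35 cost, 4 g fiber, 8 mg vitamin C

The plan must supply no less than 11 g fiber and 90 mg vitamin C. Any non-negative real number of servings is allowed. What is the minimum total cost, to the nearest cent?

Two binding constraints pin down two serving amounts, so the optimal mix uses at most two foods. The candidates are each food alone (scaled to the tighter of fiber/vitamin C) and each pair with both constraints tight.
sweet potato only: max(11/4, 90/36) = 2.75 servings → $1.93.
banana only: max(11/4, 90/8) = 11.25 servings → $3.94.
sweet potato + banana with both tight: 2.429 servings and 0.3214 servings → $1.81.
The minimum over all feasible corners is $1.81.

$1.81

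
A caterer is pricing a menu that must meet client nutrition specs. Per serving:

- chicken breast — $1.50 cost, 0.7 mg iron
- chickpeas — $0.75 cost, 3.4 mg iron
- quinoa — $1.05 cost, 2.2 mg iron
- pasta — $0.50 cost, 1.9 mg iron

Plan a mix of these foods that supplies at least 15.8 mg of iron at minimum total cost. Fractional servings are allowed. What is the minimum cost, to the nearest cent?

$3.49

Cost per mg of iron: chickpeas $0.2206, pasta $0.2632, quinoa $0.4773, chicken breast $2.1429.
With no serving limits, use only chickpeas: 15.8 mg / 3.4 mg = 4.647 servings × $0.75 = $3.49.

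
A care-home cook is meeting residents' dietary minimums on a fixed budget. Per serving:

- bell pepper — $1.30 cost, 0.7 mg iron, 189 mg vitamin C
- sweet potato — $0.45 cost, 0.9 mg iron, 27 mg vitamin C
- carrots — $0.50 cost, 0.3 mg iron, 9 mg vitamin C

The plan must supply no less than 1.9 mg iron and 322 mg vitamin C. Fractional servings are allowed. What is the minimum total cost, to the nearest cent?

$2.45

Minimising a linear cost over {iron ≥ 1.9, vitamin C ≥ 322, servings ≥ 0} — the optimum is at a vertex, using one or two foods.
bell pepper only: max(1.9/0.7, 322/189) = 2.714 servings → $3.53.
sweet potato only: max(1.9/0.9, 322/27) = 11.93 servings → $5.37.
carrots only: max(1.9/0.3, 322/9) = 35.78 servings → $17.89.
bell pepper + sweet potato with both tight: 1.577 servings and 0.8843 servings → $2.45.
bell pepper + carrots with both tight: 1.577 servings and 2.653 servings → $3.38.
sweet potato + carrots (both tight): parallel constraints — no distinct corner.
So the least-cost plan costs $2.45.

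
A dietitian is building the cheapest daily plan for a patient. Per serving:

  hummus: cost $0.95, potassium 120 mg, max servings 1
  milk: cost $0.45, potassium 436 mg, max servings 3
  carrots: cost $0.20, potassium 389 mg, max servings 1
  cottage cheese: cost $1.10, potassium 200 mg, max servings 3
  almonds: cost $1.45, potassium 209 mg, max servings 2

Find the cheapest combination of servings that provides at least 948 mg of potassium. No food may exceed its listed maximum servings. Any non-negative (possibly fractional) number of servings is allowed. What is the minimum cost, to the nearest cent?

$0.78

Cost per mg of potassium: carrots $0.0005, milk $0.0010, cottage cheese $0.0055, almonds $0.0069, hummus $0.0079.
Take 1 serving of carrots: +389.0 mg potassium for $0.20 (total $0.20, still need 559.0 mg).
Take 1.282 servings of milk: +559.0 mg potassium for $0.58 (total $0.78, still need 0.0 mg).
Filling from the cheapest source first is optimal under one linear minimum: $0.78.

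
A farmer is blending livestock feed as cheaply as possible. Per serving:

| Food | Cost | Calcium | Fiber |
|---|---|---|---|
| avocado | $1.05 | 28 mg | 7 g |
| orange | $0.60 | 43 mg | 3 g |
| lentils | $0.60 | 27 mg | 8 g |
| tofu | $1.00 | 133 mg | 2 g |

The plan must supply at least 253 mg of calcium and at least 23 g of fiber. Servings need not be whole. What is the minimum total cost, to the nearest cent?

Minimising a linear cost over {calcium ≥ 253, fiber ≥ 23, servings ≥ 0} — the optimum is at a vertex, using one or two foods.
avocado only: max(253/28, 23/7) = 9.036 servings → $9.49.
orange only: max(253/43, 23/3) = 7.667 servings → $4.60.
lentils only: max(253/27, 23/8) = 9.37 servings → $5.62.
tofu only: max(253/133, 23/2) = 11.5 servings → $11.50.
avocado + orange with both tight: 1.06 servings and 5.194 servings → $4.23.
avocado + lentils: intersection lies outside the first quadrant.
avocado + tofu with both tight: 2.918 servings and 1.288 servings → $4.35.
orange + lentils with both tight: 5.335 servings and 0.8745 servings → $3.73.
orange + tofu: the both-tight solution has a negative serving — not a feasible corner.
lentils + tofu with both tight: 2.528 servings and 1.389 servings → $2.91.
So the least-cost plan costs $2.91.

$2.91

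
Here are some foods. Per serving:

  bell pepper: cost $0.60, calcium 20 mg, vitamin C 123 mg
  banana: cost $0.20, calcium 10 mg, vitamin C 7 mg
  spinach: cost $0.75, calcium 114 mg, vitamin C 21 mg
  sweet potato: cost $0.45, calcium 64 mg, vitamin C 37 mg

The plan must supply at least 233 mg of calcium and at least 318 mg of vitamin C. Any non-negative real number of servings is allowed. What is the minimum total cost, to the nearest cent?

$2.39

The cheapest plan sits at a corner of the feasible region — with two constraints it uses at most two foods.
bell pepper only: max(233/20, 318/123) = 11.65 servings → $6.99.
banana only: max(233/10, 318/7) = 45.43 servings → $9.09.
spinach only: max(233/114, 318/21) = 15.14 servings → $11.36.
sweet potato only: max(233/64, 318/37) = 8.595 servings → $3.87.
bell pepper + banana with both tight: 1.421 servings and 20.46 servings → $4.94.
bell pepper + spinach with both tight: 2.305 servings and 1.639 servings → $2.61.
bell pepper + sweet potato with both tight: 1.645 servings and 3.127 servings → $2.39.
banana + spinach: intersection lies outside the first quadrant.
banana + sweet potato with both targets exact would need a negative amount; discard.
spinach + sweet potato: intersection lies outside the first quadrant.
The minimum over all feasible corners is $2.39.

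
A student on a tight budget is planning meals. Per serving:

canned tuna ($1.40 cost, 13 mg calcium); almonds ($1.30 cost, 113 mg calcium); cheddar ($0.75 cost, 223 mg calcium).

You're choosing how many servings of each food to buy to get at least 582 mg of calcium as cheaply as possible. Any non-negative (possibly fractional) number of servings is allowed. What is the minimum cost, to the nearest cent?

$1.96

Cost per mg of calcium: cheddar $0.0034, almonds $0.0115, canned tuna $0.1077.
With no serving limits, use only cheddar: 582 mg / 223 mg = 2.61 servings × $0.75 = $1.96.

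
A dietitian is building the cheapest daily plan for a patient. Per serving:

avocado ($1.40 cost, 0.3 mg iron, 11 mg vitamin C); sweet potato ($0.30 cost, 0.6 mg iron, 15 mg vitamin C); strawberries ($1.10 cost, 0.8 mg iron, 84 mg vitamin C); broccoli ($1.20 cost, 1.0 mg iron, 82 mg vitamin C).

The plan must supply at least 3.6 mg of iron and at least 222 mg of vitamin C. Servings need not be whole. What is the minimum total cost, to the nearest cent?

An LP optimum is at a vertex; with two nutrient constraints at most two foods are used. Check each candidate.
avocado only: max(3.6/0.3, 222/11) = 20.18 servings → $28.25.
sweet potato only: max(3.6/0.6, 222/15) = 14.8 servings → $4.44.
strawberries only: max(3.6/0.8, 222/84) = 4.5 servings → $4.95.
broccoli only: max(3.6/1.0, 222/82) = 3.6 servings → $4.32.
avocado + sweet potato: intersection lies outside the first quadrant.
avocado + strawberries with both tight: 7.61 servings and 1.646 servings → $12.46.
avocado + broccoli with both tight: 5.382 servings and 1.985 servings → $9.92.
sweet potato + strawberries with both tight: 3.25 servings and 2.062 servings → $3.24.
sweet potato + broccoli with both tight: 2.14 servings and 2.316 servings → $3.42.
strawberries + broccoli: the both-tight solution has a negative serving — not a feasible corner.
Cheapest feasible corner: $3.24.

$3.24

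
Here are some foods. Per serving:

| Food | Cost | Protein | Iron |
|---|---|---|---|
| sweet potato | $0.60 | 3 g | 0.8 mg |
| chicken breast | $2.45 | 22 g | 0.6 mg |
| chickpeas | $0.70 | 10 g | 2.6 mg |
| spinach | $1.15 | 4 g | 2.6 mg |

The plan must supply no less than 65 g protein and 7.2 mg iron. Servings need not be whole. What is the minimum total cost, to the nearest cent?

Two binding constraints pin down two serving amounts, so the optimal mix uses at most two foods. The candidates are each food alone (scaled to the tighter of protein/iron) and each pair with both constraints tight.
sweet potato only: max(65/3, 7.2/0.8) = 21.67 servings → $13.00.
chicken breast only: max(65/22, 7.2/0.6) = 12 servings → $29.40.
chickpeas only: max(65/10, 7.2/2.6) = 6.5 servings → $4.55.
spinach only: max(65/4, 7.2/2.6) = 16.25 servings → $18.69.
sweet potato + chicken breast with both tight: 7.557 servings and 1.924 servings → $9.25.
sweet potato + chickpeas: the both-tight solution has a negative serving — not a feasible corner.
sweet potato + spinach with both targets exact would need a negative amount; discard.
chicken breast + chickpeas with both tight: 1.895 servings and 2.332 servings → $6.27.
chicken breast + spinach with both tight: 2.558 servings and 2.179 servings → $8.77.
chickpeas + spinach with both targets exact would need a negative amount; discard.
The minimum over all feasible corners is $4.55.

$4.55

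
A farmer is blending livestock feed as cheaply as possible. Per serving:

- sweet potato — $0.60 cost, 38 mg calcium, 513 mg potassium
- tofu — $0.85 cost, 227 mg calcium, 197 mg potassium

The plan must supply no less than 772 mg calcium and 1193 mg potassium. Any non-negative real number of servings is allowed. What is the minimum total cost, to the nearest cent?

The cheapest plan sits at a corner of the feasible region — with two constraints it uses at most two foods.
sweet potato only: max(772/38, 1193/513) = 20.32 servings → $12.19.
tofu only: max(772/227, 1193/197) = 6.056 servings → $5.15.
sweet potato + tofu with both tight: 1.09 servings and 3.218 servings → $3.39.
The minimum over all feasible corners is $3.39.

$3.39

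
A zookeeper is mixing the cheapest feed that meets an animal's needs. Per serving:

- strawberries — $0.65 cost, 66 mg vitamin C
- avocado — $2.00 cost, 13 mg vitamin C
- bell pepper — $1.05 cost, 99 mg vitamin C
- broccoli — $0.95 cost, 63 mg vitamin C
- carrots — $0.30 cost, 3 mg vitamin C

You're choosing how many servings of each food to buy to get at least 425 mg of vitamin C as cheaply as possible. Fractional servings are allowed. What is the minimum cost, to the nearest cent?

Cost per mg of vitamin C: strawberries $0.0098, bell pepper $0.0106, broccoli $0.0151, carrots $0.1000, avocado $0.1538.
With no serving limits, use only strawberries: 425 mg / 66 mg = 6.439 servings × $0.65 = $4.19.

$4.19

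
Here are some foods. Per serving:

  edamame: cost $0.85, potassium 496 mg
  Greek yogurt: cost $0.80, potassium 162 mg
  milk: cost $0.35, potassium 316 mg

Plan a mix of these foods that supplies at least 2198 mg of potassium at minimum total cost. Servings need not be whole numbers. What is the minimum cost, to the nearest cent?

Cost per mg of potassium: milk $0.0011, edamame $0.0017, Greek yogurt $0.0049.
With no serving limits, use only milk: 2198 mg / 316 mg = 6.956 servings × $0.35 = $2.43.

$2.43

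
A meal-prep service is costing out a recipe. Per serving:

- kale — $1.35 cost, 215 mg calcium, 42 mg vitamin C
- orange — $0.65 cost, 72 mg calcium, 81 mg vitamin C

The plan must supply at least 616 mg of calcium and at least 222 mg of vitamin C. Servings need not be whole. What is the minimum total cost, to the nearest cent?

$4.17

kale only: max(616/215, 222/42) = 5.286 servings → $7.14.
orange only: max(616/72, 222/81) = 8.556 servings → $5.56.
kale + orange with both tight: 2.356 servings and 1.519 servings → $4.17.
So the least-cost plan costs $4.17.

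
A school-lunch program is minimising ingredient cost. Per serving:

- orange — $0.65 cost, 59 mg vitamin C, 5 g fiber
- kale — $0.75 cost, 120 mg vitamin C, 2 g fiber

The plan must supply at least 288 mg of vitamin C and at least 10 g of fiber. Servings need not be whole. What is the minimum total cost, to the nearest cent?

The cheapest plan sits at a corner of the feasible region — with two constraints it uses at most two foods.
orange only: max(288/59, 10/5) = 4.881 servings → $3.17.
kale only: max(288/120, 10/2) = 5 servings → $3.75.
orange + kale with both tight: 1.295 servings and 1.763 servings → $2.16.
Cheapest feasible corner: $2.16.

$2.16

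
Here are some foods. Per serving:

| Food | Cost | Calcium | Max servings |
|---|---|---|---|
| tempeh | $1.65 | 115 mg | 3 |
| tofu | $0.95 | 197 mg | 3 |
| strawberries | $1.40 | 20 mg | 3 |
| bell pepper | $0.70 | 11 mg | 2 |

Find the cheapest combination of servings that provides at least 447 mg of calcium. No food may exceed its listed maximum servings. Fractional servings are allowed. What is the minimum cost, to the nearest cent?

Cost per mg of calcium: tofu $0.0048, tempeh $0.0143, bell pepper $0.0636, strawberries $0.0700.
Take 2.269 servings of tofu: +447.0 mg calcium for $2.16 (total $2.16, still need 0.0 mg).
Greedy by cheapest-per-mg is optimal for a single linear constraint, so the minimum cost is $2.16.

$2.16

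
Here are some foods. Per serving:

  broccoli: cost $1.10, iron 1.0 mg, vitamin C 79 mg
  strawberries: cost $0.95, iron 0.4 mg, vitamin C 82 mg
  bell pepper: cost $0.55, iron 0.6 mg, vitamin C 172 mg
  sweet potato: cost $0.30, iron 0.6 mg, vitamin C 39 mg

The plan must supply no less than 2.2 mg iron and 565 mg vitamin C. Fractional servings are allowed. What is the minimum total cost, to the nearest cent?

At the optimum either one food covers both requirements or two foods hit both targets exactly; no other combination can be cheaper.
broccoli only: max(2.2/1.0, 565/79) = 7.152 servings → $7.87.
strawberries only: max(2.2/0.4, 565/82) = 6.89 servings → $6.55.
bell pepper only: max(2.2/0.6, 565/172) = 3.667 servings → $2.02.
sweet potato only: max(2.2/0.6, 565/39) = 14.49 servings → $4.35.
broccoli + strawberries: intersection lies outside the first quadrant.
broccoli + bell pepper with both tight: 0.3162 servings and 3.14 servings → $2.07.
broccoli + sweet potato with both targets exact would need a negative amount; discard.
strawberries + bell pepper with both tight: 2.01 servings and 2.327 servings → $3.19.
strawberries + sweet potato: intersection lies outside the first quadrant.
bell pepper + sweet potato with both tight: 3.173 servings and 0.4937 servings → $1.89.
So the least-cost plan costs $1.89.

$1.89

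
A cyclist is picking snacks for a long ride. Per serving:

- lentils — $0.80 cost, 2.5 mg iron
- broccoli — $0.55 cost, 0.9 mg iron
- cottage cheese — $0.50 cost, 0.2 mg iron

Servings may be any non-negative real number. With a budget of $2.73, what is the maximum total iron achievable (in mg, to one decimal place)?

8.5 mg

Iron per dollar: lentils 3.125, broccoli 1.636, cottage cheese 0.4.
With no serving limits, spend the whole cost allowance on lentils: $2.73 / $0.80 × 2.5 mg = 8.5 mg.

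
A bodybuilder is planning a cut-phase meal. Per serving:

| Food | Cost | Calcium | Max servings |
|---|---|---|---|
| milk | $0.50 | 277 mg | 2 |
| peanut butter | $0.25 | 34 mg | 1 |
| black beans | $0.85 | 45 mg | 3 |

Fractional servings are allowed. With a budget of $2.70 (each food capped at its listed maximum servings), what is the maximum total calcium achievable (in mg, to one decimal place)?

664.8 mg

Calcium per dollar: milk 554, peanut butter 136, black beans 52.94.
Take 2 servings of milk: spends $1.00, +554.0 mg calcium (running total 554.0 mg).
Take 1 serving of peanut butter: spends $0.25, +34.0 mg calcium (running total 588.0 mg).
Take 1.706 servings of black beans: spends $1.45, +76.8 mg calcium (running total 664.8 mg).
Filling greedily by calcium-per-dollar is optimal for one linear limit, giving 664.8 mg.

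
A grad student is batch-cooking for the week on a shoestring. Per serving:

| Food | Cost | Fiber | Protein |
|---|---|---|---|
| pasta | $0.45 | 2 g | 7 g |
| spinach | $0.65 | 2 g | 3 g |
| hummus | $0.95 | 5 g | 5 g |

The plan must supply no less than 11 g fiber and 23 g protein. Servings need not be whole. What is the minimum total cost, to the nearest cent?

pasta only: max(11/2, 23/7) = 5.5 servings → $2.48.
spinach only: max(11/2, 23/3) = 7.667 servings → $4.98.
hummus only: max(11/5, 23/5) = 4.6 servings → $4.37.
pasta + spinach with both tight: 1.625 servings and 3.875 servings → $3.25.
pasta + hummus with both tight: 2.4 servings and 1.24 servings → $2.26.
spinach + hummus: intersection lies outside the first quadrant.
Cheapest feasible corner: $2.26.

$2.26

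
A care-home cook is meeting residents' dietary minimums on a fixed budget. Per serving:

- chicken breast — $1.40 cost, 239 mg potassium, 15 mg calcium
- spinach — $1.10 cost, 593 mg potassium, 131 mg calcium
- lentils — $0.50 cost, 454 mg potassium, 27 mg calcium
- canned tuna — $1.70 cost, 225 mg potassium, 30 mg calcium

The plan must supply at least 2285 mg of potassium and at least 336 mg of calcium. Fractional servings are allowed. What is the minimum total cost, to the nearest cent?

For a min-cost LP with two ≥-constraints, a basic feasible solution has at most two positive variables.
chicken breast only: max(2285/239, 336/15) = 22.4 servings → $31.36.
spinach only: max(2285/593, 336/131) = 3.853 servings → $4.24.
lentils only: max(2285/454, 336/27) = 12.44 servings → $6.22.
canned tuna only: max(2285/225, 336/30) = 11.2 servings → $19.04.
chicken breast + spinach with both tight: 4.465 servings and 2.054 servings → $8.51.
chicken breast + lentils: intersection lies outside the first quadrant.
chicken breast + canned tuna: the both-tight solution has a negative serving — not a feasible corner.
spinach + lentils with both tight: 2.09 servings and 2.303 servings → $3.45.
spinach + canned tuna with both tight: 0.6033 servings and 8.565 servings → $15.22.
lentils + canned tuna with both targets exact would need a negative amount; discard.
Cheapest feasible corner: $3.45.

$3.45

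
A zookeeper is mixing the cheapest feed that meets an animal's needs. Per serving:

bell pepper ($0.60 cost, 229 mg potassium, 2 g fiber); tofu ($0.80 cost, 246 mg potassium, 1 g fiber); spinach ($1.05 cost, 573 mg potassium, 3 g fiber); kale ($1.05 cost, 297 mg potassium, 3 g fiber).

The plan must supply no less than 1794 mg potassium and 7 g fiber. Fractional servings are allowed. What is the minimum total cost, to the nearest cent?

An LP optimum is at a vertex; with two nutrient constraints at most two foods are used. Check each candidate.
bell pepper only: max(1794/229, 7/2) = 7.834 servings → $4.70.
tofu only: max(1794/246, 7/1) = 7.293 servings → $5.83.
spinach only: max(1794/573, 7/3) = 3.131 servings → $3.29.
kale only: max(1794/297, 7/3) = 6.04 servings → $6.34.
bell pepper + tofu: the both-tight solution has a negative serving — not a feasible corner.
bell pepper + spinach: the both-tight solution has a negative serving — not a feasible corner.
bell pepper + kale with both targets exact would need a negative amount; discard.
tofu + spinach: intersection lies outside the first quadrant.
tofu + kale: the both-tight solution has a negative serving — not a feasible corner.
spinach + kale with both targets exact would need a negative amount; discard.
So the least-cost plan costs $3.29.

$3.29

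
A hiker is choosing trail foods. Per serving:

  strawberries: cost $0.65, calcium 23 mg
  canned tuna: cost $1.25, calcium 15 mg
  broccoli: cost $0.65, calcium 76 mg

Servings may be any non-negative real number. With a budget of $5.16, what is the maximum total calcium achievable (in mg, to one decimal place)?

Calcium per dollar: broccoli 116.9, strawberries 35.38, canned tuna 12.
With no serving limits, spend the whole cost allowance on broccoli: $5.16 / $0.65 × 76 mg = 603.3 mg.

603.3 mg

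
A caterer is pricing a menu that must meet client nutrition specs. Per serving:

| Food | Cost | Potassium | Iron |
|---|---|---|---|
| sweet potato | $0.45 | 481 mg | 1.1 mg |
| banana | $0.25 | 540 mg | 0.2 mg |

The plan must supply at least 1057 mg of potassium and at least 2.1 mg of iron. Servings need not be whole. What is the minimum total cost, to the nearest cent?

$0.91

Two binding constraints pin down two serving amounts, so the optimal mix uses at most two foods. The candidates are each food alone (scaled to the tighter of potassium/iron) and each pair with both constraints tight.
sweet potato only: max(1057/481, 2.1/1.1) = 2.198 servings → $0.99.
banana only: max(1057/540, 2.1/0.2) = 10.5 servings → $2.62.
sweet potato + banana with both tight: 1.853 servings and 0.3065 servings → $0.91.
Cheapest feasible corner: $0.91.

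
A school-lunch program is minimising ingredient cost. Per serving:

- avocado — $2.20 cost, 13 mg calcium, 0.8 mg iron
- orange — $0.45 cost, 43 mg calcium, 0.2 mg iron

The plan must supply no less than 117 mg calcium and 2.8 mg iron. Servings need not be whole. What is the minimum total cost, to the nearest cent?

$6.30

This is a tiny linear program; its minimum lies at a vertex of the feasible set. List the vertices and price them.
avocado only: max(117/13, 2.8/0.8) = 9 servings → $19.80.
orange only: max(117/43, 2.8/0.2) = 14 servings → $6.30.
avocado + orange with both tight: 3.05 servings and 1.799 servings → $7.52.
The minimum over all feasible corners is $6.30.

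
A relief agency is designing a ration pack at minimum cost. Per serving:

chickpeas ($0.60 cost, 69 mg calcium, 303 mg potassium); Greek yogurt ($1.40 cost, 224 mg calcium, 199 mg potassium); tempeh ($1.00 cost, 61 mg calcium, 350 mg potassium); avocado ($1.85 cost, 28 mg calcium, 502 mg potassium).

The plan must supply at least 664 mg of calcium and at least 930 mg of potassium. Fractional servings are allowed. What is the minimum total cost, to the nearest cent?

$4.39

A basic optimal solution has at most two foods positive. Try each food alone and each pair with both targets met exactly.
chickpeas only: max(664/69, 930/303) = 9.623 servings → $5.77.
Greek yogurt only: max(664/224, 930/199) = 4.673 servings → $6.54.
tempeh only: max(664/61, 930/350) = 10.89 servings → $10.89.
avocado only: max(664/28, 930/502) = 23.71 servings → $43.87.
chickpeas + Greek yogurt with both tight: 1.407 servings and 2.531 servings → $4.39.
chickpeas + tempeh with both targets exact would need a negative amount; discard.
chickpeas + avocado: the both-tight solution has a negative serving — not a feasible corner.
Greek yogurt + tempeh with both tight: 2.651 servings and 1.15 servings → $4.86.
Greek yogurt + avocado with both tight: 2.875 servings and 0.7128 servings → $5.34.
tempeh + avocado: the both-tight solution has a negative serving — not a feasible corner.
So the least-cost plan costs $4.39.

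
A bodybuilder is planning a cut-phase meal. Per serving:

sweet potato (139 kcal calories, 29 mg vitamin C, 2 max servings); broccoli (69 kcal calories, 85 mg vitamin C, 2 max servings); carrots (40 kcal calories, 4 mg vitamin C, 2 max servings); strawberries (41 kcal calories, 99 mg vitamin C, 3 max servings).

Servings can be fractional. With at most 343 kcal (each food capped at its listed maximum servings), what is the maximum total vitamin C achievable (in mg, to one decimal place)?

Vitamin C per kcal: strawberries 2.415, broccoli 1.232, sweet potato 0.2086, carrots 0.1.
Take 3 servings of strawberries: uses 123 kcal, +297.0 mg vitamin C (running total 297.0 mg).
Take 2 servings of broccoli: uses 138 kcal, +170.0 mg vitamin C (running total 467.0 mg).
Take 0.5899 servings of sweet potato: uses 82 kcal, +17.1 mg vitamin C (running total 484.1 mg).
Greedy by best ratio exhausts the calories allowance optimally: 484.1 mg.

484.1 mg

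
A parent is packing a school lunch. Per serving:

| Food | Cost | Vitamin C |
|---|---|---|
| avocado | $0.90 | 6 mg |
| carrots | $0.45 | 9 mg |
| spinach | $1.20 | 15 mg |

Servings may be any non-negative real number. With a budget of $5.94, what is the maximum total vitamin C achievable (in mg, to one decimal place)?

118.8 mg

Vitamin C per dollar: carrots 20, spinach 12.5, avocado 6.667.
With no serving limits, spend the whole cost allowance on carrots: $5.94 / $0.45 × 9 mg = 118.8 mg.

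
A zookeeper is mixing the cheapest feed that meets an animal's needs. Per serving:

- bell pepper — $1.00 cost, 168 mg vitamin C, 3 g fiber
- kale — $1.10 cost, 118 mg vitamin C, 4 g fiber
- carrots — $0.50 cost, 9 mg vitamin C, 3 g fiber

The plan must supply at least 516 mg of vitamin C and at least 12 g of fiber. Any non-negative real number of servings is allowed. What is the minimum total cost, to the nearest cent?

$3.51

Minimising a linear cost over {vitamin C ≥ 516, fiber ≥ 12, servings ≥ 0} — the optimum is at a vertex, using one or two foods.
bell pepper only: max(516/168, 12/3) = 4 servings → $4.00.
kale only: max(516/118, 12/4) = 4.373 servings → $4.81.
carrots only: max(516/9, 12/3) = 57.33 servings → $28.67.
bell pepper + kale with both tight: 2.038 servings and 1.472 servings → $3.66.
bell pepper + carrots with both tight: 3.019 servings and 0.9811 servings → $3.51.
kale + carrots: intersection lies outside the first quadrant.
The minimum over all feasible corners is $3.51.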